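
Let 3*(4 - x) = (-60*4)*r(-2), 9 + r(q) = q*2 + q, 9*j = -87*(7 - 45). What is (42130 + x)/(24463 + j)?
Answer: 122802/74491 ≈ 1.6485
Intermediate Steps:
j = 1102/3 (j = (-87*(7 - 45))/9 = (-87*(-38))/9 = (⅑)*3306 = 1102/3 ≈ 367.33)
r(q) = -9 + 3*q (r(q) = -9 + (q*2 + q) = -9 + (2*q + q) = -9 + 3*q)
x = -1196 (x = 4 - (-60*4)*(-9 + 3*(-2))/3 = 4 - (-80)*(-9 - 6) = 4 - (-80)*(-15) = 4 - ⅓*3600 = 4 - 1200 = -1196)
(42130 + x)/(24463 + j) = (42130 - 1196)/(24463 + 1102/3) = 40934/(74491/3) = 40934*(3/74491) = 122802/74491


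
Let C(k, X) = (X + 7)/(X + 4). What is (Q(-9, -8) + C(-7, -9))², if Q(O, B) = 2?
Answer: 144/25 ≈ 5.7600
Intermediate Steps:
C(k, X) = (7 + X)/(4 + X)
(Q(-9, -8) + C(-7, -9))² = (2 + (7 - 9)/(4 - 9))² = (2 - 2/(-5))² = (2 - ⅕*(-2))² = (2 + ⅖)² = (12/5)² = 144/25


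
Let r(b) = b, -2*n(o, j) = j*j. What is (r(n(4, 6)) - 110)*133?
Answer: -17024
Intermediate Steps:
n(o, j) = -j²/2 (n(o, j) = -j*j/2 = -j²/2)
(r(n(4, 6)) - 110)*133 = (-½*6² - 110)*133 = (-½*36 - 110)*133 = (-18 - 110)*133 = -128*133 = -17024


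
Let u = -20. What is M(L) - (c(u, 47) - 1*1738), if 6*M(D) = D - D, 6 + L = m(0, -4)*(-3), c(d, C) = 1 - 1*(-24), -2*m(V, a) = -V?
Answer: 1713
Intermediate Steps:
m(V, a) = V/2 (m(V, a) = -(-1)*V/2 = V/2)
c(d, C) = 25 (c(d, C) = 1 + 24 = 25)
L = -6 (L = -6 + ((½)*0)*(-3) = -6 + 0*(-3) = -6 + 0 = -6)
M(D) = 0 (M(D) = (D - D)/6 = (⅙)*0 = 0)
M(L) - (c(u, 47) - 1*1738) = 0 - (25 - 1*1738) = 0 - (25 - 1738) = 0 - 1*(-1713) = 0 + 1713 = 1713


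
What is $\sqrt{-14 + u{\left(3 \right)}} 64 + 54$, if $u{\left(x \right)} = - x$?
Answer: $54 + 64 i \sqrt{17} \approx 54.0 + 263.88 i$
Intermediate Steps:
$\sqrt{-14 + u{\left(3 \right)}} 64 + 54 = \sqrt{-14 - 3} \cdot 64 + 54 = \sqrt{-17} \cdot 64 + 54 = i \sqrt{17} \cdot 64 + 54 = 64 i \sqrt{17} + 54 = 54 + 64 i \sqrt{17}$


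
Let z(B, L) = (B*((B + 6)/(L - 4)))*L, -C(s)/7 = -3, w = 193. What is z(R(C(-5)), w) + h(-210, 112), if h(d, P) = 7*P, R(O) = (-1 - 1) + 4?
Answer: 151264/189 ≈ 800.34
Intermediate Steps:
C(s) = 21 (C(s) = -7*(-3) = 21)
R(O) = 2 (R(O) = -2 + 4 = 2)
z(B, L) = B*L*(6 + B)/(-4 + L) (z(B, L) = (B*((6 + B)/(-4 + L)))*L = (B*(6 + B)/(-4 + L))*L = B*L*(6 + B)/(-4 + L))
z(R(C(-5)), w) + h(-210, 112) = 2*193*(6 + 2)/(-4 + 193) + 7*112 = 2*193*8/189 + 784 = 2*193*(1/189)*8 + 784 = 3088/189 + 784 = 151264/189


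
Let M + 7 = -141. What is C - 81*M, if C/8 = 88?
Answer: 12692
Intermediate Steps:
M = -148 (M = -7 - 141 = -148)
C = 704 (C = 8*88 = 704)
C - 81*M = 704 - 81*(-148) = 704 + 11988 = 12692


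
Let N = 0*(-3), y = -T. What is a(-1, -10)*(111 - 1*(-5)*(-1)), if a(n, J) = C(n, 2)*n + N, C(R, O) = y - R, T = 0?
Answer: -106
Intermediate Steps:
y = 0 (y = -1*0 = 0)
N = 0
C(R, O) = -R (C(R, O) = 0 - R = -R)
a(n, J) = -n**2 (a(n, J) = (-n)*n + 0 = -n**2 + 0 = -n**2)
a(-1, -10)*(111 - 1*(-5)*(-1)) = (-1*(-1)**2)*(111 - 1*(-5)*(-1)) = (-1*1)*(111 + 5*(-1)) = -(111 - 5) = -1*106 = -106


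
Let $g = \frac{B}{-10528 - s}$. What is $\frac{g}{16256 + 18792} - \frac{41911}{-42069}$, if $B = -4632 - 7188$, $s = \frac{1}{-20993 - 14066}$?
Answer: $\frac{15060802952453143}{15117094489808142} \approx 0.99628$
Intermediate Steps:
$s = - \frac{1}{35059}$ ($s = \frac{1}{-35059} = - \frac{1}{35059} \approx -2.8523 \cdot 10^{-5}$)
$B = -11820$ ($B = -4632 - 7188 = -11820$)
$g = \frac{138132460}{123033717}$ ($g = - \frac{11820}{-10528 - - \frac{1}{35059}} = - \frac{11820}{-10528 + \frac{1}{35059}} = - \frac{11820}{- \frac{369101151}{35059}} = \left(-11820\right) \left(- \frac{35059}{369101151}\right) = \frac{138132460}{123033717} \approx 1.1227$)
$\frac{g}{16256 + 18792} - \frac{41911}{-42069} = \frac{138132460}{123033717 \left(16256 + 18792\right)} - \frac{41911}{-42069} = \frac{138132460}{123033717 \cdot 35048} - - \frac{41911}{42069} = \frac{138132460}{123033717} \cdot \frac{1}{35048} + \frac{41911}{42069} = \frac{34533115}{1078021428354} + \frac{41911}{42069} = \frac{15060802952453143}{15117094489808142}$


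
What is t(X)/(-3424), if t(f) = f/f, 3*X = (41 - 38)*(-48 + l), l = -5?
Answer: -1/3424 ≈ -0.00029206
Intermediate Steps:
X = -53 (X = ((41 - 38)*(-48 - 5))/3 = (3*(-53))/3 = (⅓)*(-159) = -53)
t(f) = 1
t(X)/(-3424) = 1/(-3424) = 1*(-1/3424) = -1/3424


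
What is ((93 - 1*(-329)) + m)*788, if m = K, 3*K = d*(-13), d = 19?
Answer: 802972/3 ≈ 2.6766e+5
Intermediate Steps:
K = -247/3 (K = (19*(-13))/3 = (⅓)*(-247) = -247/3 ≈ -82.333)
m = -247/3 ≈ -82.333
((93 - 1*(-329)) + m)*788 = ((93 - 1*(-329)) - 247/3)*788 = ((93 + 329) - 247/3)*788 = (422 - 247/3)*788 = (1019/3)*788 = 802972/3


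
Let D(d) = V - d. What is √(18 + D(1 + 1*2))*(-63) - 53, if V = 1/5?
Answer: -53 - 126*√95/5 ≈ -298.62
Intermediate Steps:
V = ⅕ ≈ 0.20000
D(d) = ⅕ - d
√(18 + D(1 + 1*2))*(-63) - 53 = √(18 + (⅕ - (1 + 1*2)))*(-63) - 53 = √(18 + (⅕ - (1 + 2)))*(-63) - 53 = √(18 + (⅕ - 1*3))*(-63) - 53 = √(18 + (⅕ - 3))*(-63) - 53 = √(18 - 14/5)*(-63) - 53 = √(76/5)*(-63) - 53 = (2*√95/5)*(-63) - 53 = -126*√95/5 - 53 = -53 - 126*√95/5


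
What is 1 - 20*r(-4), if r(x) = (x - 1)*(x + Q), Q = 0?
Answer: -399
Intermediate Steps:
r(x) = x*(-1 + x) (r(x) = (x - 1)*(x + 0) = (-1 + x)*x = x*(-1 + x))
1 - 20*r(-4) = 1 - (-80)*(-1 - 4) = 1 - (-80)*(-5) = 1 - 20*20 = 1 - 400 = -399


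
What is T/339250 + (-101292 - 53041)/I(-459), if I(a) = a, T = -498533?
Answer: 52128643603/155715750 ≈ 334.77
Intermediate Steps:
T/339250 + (-101292 - 53041)/I(-459) = -498533/339250 + (-101292 - 53041)/(-459) = -498533*1/339250 - 154333*(-1/459) = -498533/339250 + 154333/459 = 52128643603/155715750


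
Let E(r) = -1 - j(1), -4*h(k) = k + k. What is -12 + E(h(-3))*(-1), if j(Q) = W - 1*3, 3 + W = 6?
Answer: -11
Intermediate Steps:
W = 3 (W = -3 + 6 = 3)
h(k) = -k/2 (h(k) = -(k + k)/4 = -k/2)
j(Q) = 0 (j(Q) = 3 - 1*3 = 3 - 3 = 0)
E(r) = -1 (E(r) = -1 - 1*0 = -1 + 0 = -1)
-12 + E(h(-3))*(-1) = -12 - 1*(-1) = -12 + 1 = -11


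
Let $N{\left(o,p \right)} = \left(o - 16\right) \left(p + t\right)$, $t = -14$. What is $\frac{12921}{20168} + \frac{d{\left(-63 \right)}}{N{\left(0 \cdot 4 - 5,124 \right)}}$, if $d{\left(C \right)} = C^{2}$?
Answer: $- \frac{1195221}{1109240} \approx -1.0775$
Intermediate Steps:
$N{\left(o,p \right)} = \left(-16 + o\right) \left(-14 + p\right)$ ($N{\left(o,p \right)} = \left(o - 16\right) \left(p - 14\right) = \left(-16 + o\right) \left(-14 + p\right)$)
$\frac{12921}{20168} + \frac{d{\left(-63 \right)}}{N{\left(0 \cdot 4 - 5,124 \right)}} = \frac{12921}{20168} + \frac{\left(-63\right)^{2}}{224 - 1984 - 14 \left(0 \cdot 4 - 5\right) + \left(0 \cdot 4 - 5\right) 124} = 12921 \cdot \frac{1}{20168} + \frac{3969}{224 - 1984 - 14 \left(0 - 5\right) + \left(0 - 5\right) 124} = \frac{12921}{20168} + \frac{3969}{224 - 1984 - -70 - 620} = \frac{12921}{20168} + \frac{3969}{224 - 1984 + 70 - 620} = \frac{12921}{20168} + \frac{3969}{-2310} = \frac{12921}{20168} + 3969 \left(- \frac{1}{2310}\right) = \frac{12921}{20168} - \frac{189}{110} = - \frac{1195221}{1109240}$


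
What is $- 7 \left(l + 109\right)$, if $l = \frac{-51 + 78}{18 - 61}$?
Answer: $- \frac{32620}{43} \approx -758.6$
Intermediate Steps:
$l = - \frac{27}{43}$ ($l = \frac{27}{18 - 61} = \frac{27}{-43} = 27 \left(- \frac{1}{43}\right) = - \frac{27}{43} \approx -0.62791$)
$- 7 \left(l + 109\right) = - 7 \left(- \frac{27}{43} + 109\right) = \left(-7\right) \frac{4660}{43} = - \frac{32620}{43}$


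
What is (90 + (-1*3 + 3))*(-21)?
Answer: -1890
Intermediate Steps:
(90 + (-1*3 + 3))*(-21) = (90 + (-3 + 3))*(-21) = (90 + 0)*(-21) = 90*(-21) = -1890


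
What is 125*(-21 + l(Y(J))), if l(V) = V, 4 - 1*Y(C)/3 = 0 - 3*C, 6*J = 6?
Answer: 0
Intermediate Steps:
J = 1 (J = (⅙)*6 = 1)
Y(C) = 12 + 9*C (Y(C) = 12 - 3*(0 - 3*C) = 12 - (-9)*C = 12 + 9*C)
125*(-21 + l(Y(J))) = 125*(-21 + (12 + 9*1)) = 125*(-21 + (12 + 9)) = 125*(-21 + 21) = 125*0 = 0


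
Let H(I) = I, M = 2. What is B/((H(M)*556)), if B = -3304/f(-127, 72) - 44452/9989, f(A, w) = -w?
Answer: 3725389/99969912 ≈ 0.037265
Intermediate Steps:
B = 3725389/89901 (B = -3304/((-1*72)) - 44452/9989 = -3304/(-72) - 44452*1/9989 = -3304*(-1/72) - 44452/9989 = 413/9 - 44452/9989 = 3725389/89901 ≈ 41.439)
B/((H(M)*556)) = 3725389/(89901*((2*556))) = (3725389/89901)/1112 = (3725389/89901)*(1/1112) = 3725389/99969912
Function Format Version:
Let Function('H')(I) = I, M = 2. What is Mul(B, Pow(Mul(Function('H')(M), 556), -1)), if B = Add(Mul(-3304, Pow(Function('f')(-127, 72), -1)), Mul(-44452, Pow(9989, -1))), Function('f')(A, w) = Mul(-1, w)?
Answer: Rational(3725389, 99969912) ≈ 0.037265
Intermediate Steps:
B = Rational(3725389, 89901) (B = Add(Mul(-3304, Pow(Mul(-1, 72), -1)), Mul(-44452, Pow(9989, -1))) = Add(Mul(-3304, Pow(-72, -1)), Mul(-44452, Rational(1, 9989))) = Add(Mul(-3304, Rational(-1, 72)), Rational(-44452, 9989)) = Add(Rational(413, 9), Rational(-44452, 9989)) = Rational(3725389, 89901) ≈ 41.439)
Mul(B, Pow(Mul(Function('H')(M), 556), -1)) = Mul(Rational(3725389, 89901), Pow(Mul(2, 556), -1)) = Mul(Rational(3725389, 89901), Pow(1112, -1)) = Mul(Rational(3725389, 89901), Rational(1, 1112)) = Rational(3725389, 99969912)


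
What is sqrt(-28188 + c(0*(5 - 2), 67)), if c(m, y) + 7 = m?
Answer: I*sqrt(28195) ≈ 167.91*I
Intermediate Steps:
c(m, y) = -7 + m
sqrt(-28188 + c(0*(5 - 2), 67)) = sqrt(-28188 + (-7 + 0*(5 - 2))) = sqrt(-28188 + (-7 + 0*3)) = sqrt(-28188 + (-7 + 0)) = sqrt(-28188 - 7) = sqrt(-28195) = I*sqrt(28195)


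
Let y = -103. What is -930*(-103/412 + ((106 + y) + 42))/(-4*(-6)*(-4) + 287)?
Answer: -83235/382 ≈ -217.89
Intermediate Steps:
-930*(-103/412 + ((106 + y) + 42))/(-4*(-6)*(-4) + 287) = -930*(-103/412 + ((106 - 103) + 42))/(-4*(-6)*(-4) + 287) = -930*(-103*1/412 + (3 + 42))/(24*(-4) + 287) = -930*(-¼ + 45)/(-96 + 287) = -930/(191/(179/4)) = -930/(191*(4/179)) = -930/764/179 = -930*179/764 = -83235/382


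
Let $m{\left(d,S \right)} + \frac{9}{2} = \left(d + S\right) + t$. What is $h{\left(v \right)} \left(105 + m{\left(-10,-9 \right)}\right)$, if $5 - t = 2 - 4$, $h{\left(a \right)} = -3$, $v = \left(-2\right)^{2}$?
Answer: $- \frac{531}{2} \approx -265.5$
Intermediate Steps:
$v = 4$
$t = 7$ ($t = 5 - \left(2 - 4\right) = 5 - -2 = 5 + 2 = 7$)
$m{\left(d,S \right)} = \frac{5}{2} + S + d$ ($m{\left(d,S \right)} = - \frac{9}{2} + \left(\left(d + S\right) + 7\right) = - \frac{9}{2} + \left(\left(S + d\right) + 7\right) = - \frac{9}{2} + \left(7 + S + d\right) = \frac{5}{2} + S + d$)
$h{\left(v \right)} \left(105 + m{\left(-10,-9 \right)}\right) = - 3 \left(105 - \frac{33}{2}\right) = \left(-3\right) \frac{177}{2} = - \frac{531}{2}$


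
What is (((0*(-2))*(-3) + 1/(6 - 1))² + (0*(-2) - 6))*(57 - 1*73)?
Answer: 2384/25 ≈ 95.360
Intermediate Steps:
(((0*(-2))*(-3) + 1/(6 - 1))² + (0*(-2) - 6))*(57 - 1*73) = ((0*(-3) + 1/5)² + (0 - 6))*(57 - 73) = ((0 + ⅕)² - 6)*(-16) = ((⅕)² - 6)*(-16) = (1/25 - 6)*(-16) = -149/25*(-16) = 2384/25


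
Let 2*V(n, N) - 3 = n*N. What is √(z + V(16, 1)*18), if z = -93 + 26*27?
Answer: 2*√195 ≈ 27.928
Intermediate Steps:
V(n, N) = 3/2 + N*n/2 (V(n, N) = 3/2 + (n*N)/2 = 3/2 + (N*n)/2 = 3/2 + N*n/2)
z = 609 (z = -93 + 702 = 609)
√(z + V(16, 1)*18) = √(609 + (3/2 + (½)*1*16)*18) = √(609 + (3/2 + 8)*18) = √(609 + (19/2)*18) = √(609 + 171) = √780 = 2*√195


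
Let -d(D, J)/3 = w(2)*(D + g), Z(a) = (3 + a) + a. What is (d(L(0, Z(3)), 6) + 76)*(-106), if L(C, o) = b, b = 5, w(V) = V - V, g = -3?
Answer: -8056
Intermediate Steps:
w(V) = 0
Z(a) = 3 + 2*a
L(C, o) = 5
d(D, J) = 0 (d(D, J) = -0*(D - 3) = -0*(-3 + D) = -3*0 = 0)
(d(L(0, Z(3)), 6) + 76)*(-106) = (0 + 76)*(-106) = 76*(-106) = -8056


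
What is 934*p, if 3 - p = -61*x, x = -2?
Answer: -111146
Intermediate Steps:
p = -119 (p = 3 - (-61)*(-2) = 3 - 1*122 = 3 - 122 = -119)
934*p = 934*(-119) = -111146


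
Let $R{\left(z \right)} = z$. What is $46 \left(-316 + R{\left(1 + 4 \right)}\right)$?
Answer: $-14306$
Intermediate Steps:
$46 \left(-316 + R{\left(1 + 4 \right)}\right) = 46 \left(-316 + \left(1 + 4\right)\right) = 46 \left(-316 + 5\right) = 46 \left(-311\right) = -14306$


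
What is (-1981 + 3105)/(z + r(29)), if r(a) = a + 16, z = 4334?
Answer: 1124/4379 ≈ 0.25668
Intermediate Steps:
r(a) = 16 + a
(-1981 + 3105)/(z + r(29)) = (-1981 + 3105)/(4334 + (16 + 29)) = 1124/(4334 + 45) = 1124/4379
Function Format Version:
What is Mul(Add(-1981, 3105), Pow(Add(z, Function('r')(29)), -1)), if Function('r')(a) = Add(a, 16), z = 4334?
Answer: Rational(1124, 4379) ≈ 0.25668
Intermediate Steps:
Function('r')(a) = Add(16, a)
Mul(Add(-1981, 3105), Pow(Add(z, Function('r')(29)), -1)) = Mul(Add(-1981, 3105), Pow(Add(4334, Add(16, 29)), -1)) = Mul(1124, Pow(Add(4334, 45), -1)) = Mul(1124, Pow(4379, -1)) = Mul(1124, Rational(1, 4379)) = Rational(1124, 4379)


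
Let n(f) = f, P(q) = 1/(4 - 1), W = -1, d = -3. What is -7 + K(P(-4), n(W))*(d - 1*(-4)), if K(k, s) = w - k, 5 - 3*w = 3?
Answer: -20/3 ≈ -6.6667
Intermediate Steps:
P(q) = 1/3
w = 2/3 (w = 5/3 - 1/3*3 = 5/3 - 1 = 2/3 ≈ 0.66667)
K(k, s) = 2/3 - k
-7 + K(P(-4), n(W))*(d - 1*(-4)) = -7 + (2/3 - 1*1/3)*(-3 - 1*(-4)) = -7 + (2/3 - 1/3)*(-3 + 4) = -7 + (1/3)*1 = -7 + 1/3 = -20/3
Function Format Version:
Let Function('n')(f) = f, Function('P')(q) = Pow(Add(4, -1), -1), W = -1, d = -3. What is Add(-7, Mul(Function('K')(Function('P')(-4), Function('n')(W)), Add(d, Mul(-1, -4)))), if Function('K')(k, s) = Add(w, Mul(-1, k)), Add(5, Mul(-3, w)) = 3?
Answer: Rational(-20, 3) ≈ -6.6667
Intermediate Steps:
Function('P')(q) = Rational(1, 3) (Function('P')(q) = Pow(3, -1) = Rational(1, 3))
w = Rational(2, 3) (w = Add(Rational(5, 3), Mul(Rational(-1, 3), 3)) = Add(Rational(5, 3), -1) = Rational(2, 3) ≈ 0.66667)
Function('K')(k, s) = Add(Rational(2, 3), Mul(-1, k))
Add(-7, Mul(Function('K')(Function('P')(-4), Function('n')(W)), Add(d, Mul(-1, -4)))) = Add(-7, Mul(Add(Rational(2, 3), Mul(-1, Rational(1, 3))), Add(-3, Mul(-1, -4)))) = Add(-7, Mul(Add(Rational(2, 3), Rational(-1, 3)), Add(-3, 4))) = Add(-7, Mul(Rational(1, 3), 1)) = Add(-7, Rational(1, 3)) = Rational(-20, 3)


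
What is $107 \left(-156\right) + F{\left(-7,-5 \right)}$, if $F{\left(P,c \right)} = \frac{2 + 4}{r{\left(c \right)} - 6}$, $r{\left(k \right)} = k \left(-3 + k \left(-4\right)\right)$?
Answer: $- \frac{1518978}{91} \approx -16692.0$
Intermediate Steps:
$r{\left(k \right)} = k \left(-3 - 4 k\right)$
$F{\left(P,c \right)} = \frac{6}{-6 - c \left(3 + 4 c\right)}$ ($F{\left(P,c \right)} = \frac{2 + 4}{- c \left(3 + 4 c\right) - 6} = \frac{6}{-6 - c \left(3 + 4 c\right)}$)
$107 \left(-156\right) + F{\left(-7,-5 \right)} = 107 \left(-156\right) - \frac{6}{6 - 5 \left(3 + 4 \left(-5\right)\right)} = -16692 - \frac{6}{6 - 5 \left(3 - 20\right)} = -16692 - \frac{6}{6 - -85} = -16692 - \frac{6}{6 + 85} = -16692 - \frac{6}{91} = - \frac{1518978}{91}$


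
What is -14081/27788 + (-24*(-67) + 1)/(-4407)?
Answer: -106765859/122461716 ≈ -0.87183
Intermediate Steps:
-14081/27788 + (-24*(-67) + 1)/(-4407) = -14081*1/27788 + (1608 + 1)*(-1/4407) = -14081/27788 + 1609*(-1/4407) = -14081/27788 - 1609/4407 = -106765859/122461716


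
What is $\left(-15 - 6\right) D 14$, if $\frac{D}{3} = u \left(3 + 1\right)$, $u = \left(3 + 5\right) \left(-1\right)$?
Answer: $28224$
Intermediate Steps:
$u = -8$ ($u = 8 \left(-1\right) = -8$)
$D = -96$ ($D = 3 \left(- 8 \left(3 + 1\right)\right) = 3 \left(\left(-8\right) 4\right) = 3 \left(-32\right) = -96$)
$\left(-15 - 6\right) D 14 = \left(-15 - 6\right) \left(-96\right) 14 = \left(-21\right) \left(-96\right) 14 = 2016 \cdot 14 = 28224$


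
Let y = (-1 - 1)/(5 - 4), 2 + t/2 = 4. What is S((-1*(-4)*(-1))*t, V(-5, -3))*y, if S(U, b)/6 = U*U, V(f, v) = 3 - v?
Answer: -3072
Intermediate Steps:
t = 4 (t = -4 + 2*4 = -4 + 8 = 4)
S(U, b) = 6*U² (S(U, b) = 6*(U*U) = 6*U²)
y = -2 (y = -2/1 = -2*1 = -2)
S((-1*(-4)*(-1))*t, V(-5, -3))*y = (6*((-1*(-4)*(-1))*4)²)*(-2) = (6*((4*(-1))*4)²)*(-2) = (6*(-4*4)²)*(-2) = (6*(-16)²)*(-2) = (6*256)*(-2) = 1536*(-2) = -3072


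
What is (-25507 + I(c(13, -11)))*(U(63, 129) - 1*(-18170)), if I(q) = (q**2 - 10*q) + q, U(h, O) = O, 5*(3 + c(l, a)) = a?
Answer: -11635034871/25 ≈ -4.6540e+8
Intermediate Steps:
c(l, a) = -3 + a/5
I(q) = q**2 - 9*q
(-25507 + I(c(13, -11)))*(U(63, 129) - 1*(-18170)) = (-25507 + (-3 + (1/5)*(-11))*(-9 + (-3 + (1/5)*(-11))))*(129 - 1*(-18170)) = (-25507 + (-3 - 11/5)*(-9 + (-3 - 11/5)))*(129 + 18170) = (-25507 - 26*(-9 - 26/5)/5)*18299 = (-25507 - 26/5*(-71/5))*18299 = (-25507 + 1846/25)*18299 = -635829/25*18299 = -11635034871/25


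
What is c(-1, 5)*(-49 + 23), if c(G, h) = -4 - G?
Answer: 78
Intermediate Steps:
c(-1, 5)*(-49 + 23) = (-4 - 1*(-1))*(-49 + 23) = (-4 + 1)*(-26) = -3*(-26) = 78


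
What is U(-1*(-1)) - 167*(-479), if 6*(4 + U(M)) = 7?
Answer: 479941/6 ≈ 79990.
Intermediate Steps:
U(M) = -17/6 (U(M) = -4 + (⅙)*7 = -4 + 7/6 = -17/6)
U(-1*(-1)) - 167*(-479) = -17/6 - 167*(-479) = -17/6 + 79993 = 479941/6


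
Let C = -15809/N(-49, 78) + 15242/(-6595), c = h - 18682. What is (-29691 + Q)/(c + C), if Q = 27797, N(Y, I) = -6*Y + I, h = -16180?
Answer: 4646625960/85638269459 ≈ 0.054259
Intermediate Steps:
N(Y, I) = I - 6*Y
c = -34862 (c = -16180 - 18682 = -34862)
C = -109930379/2453340 (C = -15809/(78 - 6*(-49)) + 15242/(-6595) = -15809/(78 + 294) + 15242*(-1/6595) = -15809/372 - 15242/6595 = -109930379/2453340 ≈ -44.808)
(-29691 + Q)/(c + C) = (-29691 + 27797)/(-34862 - 109930379/2453340) = -1894/(-85638269459/2453340) = -1894*(-2453340/85638269459) = 4646625960/85638269459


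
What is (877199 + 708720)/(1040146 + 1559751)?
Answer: 68953/113039 ≈ 0.60999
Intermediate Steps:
(877199 + 708720)/(1040146 + 1559751) = 1585919/2599897 = 1585919*(1/2599897) = 68953/113039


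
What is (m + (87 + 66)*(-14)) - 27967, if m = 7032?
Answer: -23077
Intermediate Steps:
(m + (87 + 66)*(-14)) - 27967 = (7032 + (87 + 66)*(-14)) - 27967 = (7032 + 153*(-14)) - 27967 = (7032 - 2142) - 27967 = 4890 - 27967 = -23077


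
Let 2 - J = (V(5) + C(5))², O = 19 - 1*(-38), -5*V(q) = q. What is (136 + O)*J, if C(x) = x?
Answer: -2702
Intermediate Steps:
V(q) = -q/5
O = 57 (O = 19 + 38 = 57)
J = -14 (J = 2 - (-⅕*5 + 5)² = 2 - (-1 + 5)² = 2 - 1*4² = 2 - 1*16 = 2 - 16 = -14)
(136 + O)*J = (136 + 57)*(-14) = 193*(-14) = -2702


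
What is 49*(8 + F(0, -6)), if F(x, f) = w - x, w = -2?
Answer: 294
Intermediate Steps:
F(x, f) = -2 - x
49*(8 + F(0, -6)) = 49*(8 + (-2 - 1*0)) = 49*(8 + (-2 + 0)) = 49*(8 - 2) = 49*6 = 294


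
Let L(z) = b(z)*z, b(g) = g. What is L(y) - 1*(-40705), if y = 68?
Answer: 45329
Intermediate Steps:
L(z) = z² (L(z) = z*z = z²)
L(y) - 1*(-40705) = 68² - 1*(-40705) = 4624 + 40705 = 45329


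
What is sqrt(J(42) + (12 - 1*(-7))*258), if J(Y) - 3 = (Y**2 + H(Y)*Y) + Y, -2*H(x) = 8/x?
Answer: sqrt(6707) ≈ 81.896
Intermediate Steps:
H(x) = -4/x
J(Y) = -1 + Y + Y**2 (J(Y) = 3 + ((Y**2 + (-4/Y)*Y) + Y) = 3 + ((Y**2 - 4) + Y) = 3 + ((-4 + Y**2) + Y) = 3 + (-4 + Y + Y**2) = -1 + Y + Y**2)
sqrt(J(42) + (12 - 1*(-7))*258) = sqrt((-1 + 42 + 42**2) + (12 - 1*(-7))*258) = sqrt((-1 + 42 + 1764) + (12 + 7)*258) = sqrt(1805 + 19*258) = sqrt(1805 + 4902) = sqrt(6707)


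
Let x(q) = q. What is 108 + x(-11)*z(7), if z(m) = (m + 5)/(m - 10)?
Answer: 152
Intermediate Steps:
z(m) = (5 + m)/(-10 + m)
108 + x(-11)*z(7) = 108 - 11*(5 + 7)/(-10 + 7) = 108 - 11*12/(-3) = 108 - (-11)*12/3 = 108 - 11*(-4) = 108 + 44 = 152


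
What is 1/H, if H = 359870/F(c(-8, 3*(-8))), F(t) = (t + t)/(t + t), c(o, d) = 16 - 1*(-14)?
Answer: 1/359870 ≈ 2.7788e-6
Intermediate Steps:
c(o, d) = 30 (c(o, d) = 16 + 14 = 30)
F(t) = 1 (F(t) = (2*t)/((2*t)) = (2*t)*(1/(2*t)) = 1)
H = 359870 (H = 359870/1 = 359870*1 = 359870)
1/H = 1/359870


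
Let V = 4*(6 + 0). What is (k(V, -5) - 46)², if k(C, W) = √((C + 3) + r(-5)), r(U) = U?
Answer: (46 - √22)² ≈ 1706.5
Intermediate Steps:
V = 24 (V = 4*6 = 24)
k(C, W) = √(-2 + C) (k(C, W) = √((C + 3) - 5) = √((3 + C) - 5) = √(-2 + C))
(k(V, -5) - 46)² = (√(-2 + 24) - 46)² = (√22 - 46)² = (-46 + √22)²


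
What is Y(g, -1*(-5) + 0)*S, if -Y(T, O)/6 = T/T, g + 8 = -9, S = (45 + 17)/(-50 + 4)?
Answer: 186/23 ≈ 8.0870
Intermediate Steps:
S = -31/23 (S = 62/(-46) = 62*(-1/46) = -31/23 ≈ -1.3478)
g = -17 (g = -8 - 9 = -17)
Y(T, O) = -6 (Y(T, O) = -6*T/T = -6*1 = -6)
Y(g, -1*(-5) + 0)*S = -6*(-31/23) = 186/23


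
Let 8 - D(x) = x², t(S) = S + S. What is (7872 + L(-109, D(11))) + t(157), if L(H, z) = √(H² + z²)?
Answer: 8186 + 5*√986 ≈ 8343.0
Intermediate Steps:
t(S) = 2*S
D(x) = 8 - x²
(7872 + L(-109, D(11))) + t(157) = (7872 + √((-109)² + (8 - 1*11²)²)) + 2*157 = (7872 + √(11881 + (8 - 1*121)²)) + 314 = (7872 + √(11881 + (8 - 121)²)) + 314 = (7872 + √(11881 + (-113)²)) + 314 = (7872 + √(11881 + 12769)) + 314 = (7872 + √24650) + 314 = (7872 + 5*√986) + 314 = 8186 + 5*√986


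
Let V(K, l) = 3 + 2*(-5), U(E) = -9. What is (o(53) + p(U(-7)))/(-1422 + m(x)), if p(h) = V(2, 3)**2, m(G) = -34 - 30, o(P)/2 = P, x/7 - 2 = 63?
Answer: -155/1486 ≈ -0.10431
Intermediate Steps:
x = 455 (x = 14 + 7*63 = 14 + 441 = 455)
o(P) = 2*P
V(K, l) = -7 (V(K, l) = 3 - 10 = -7)
m(G) = -64
p(h) = 49 (p(h) = (-7)**2 = 49)
(o(53) + p(U(-7)))/(-1422 + m(x)) = (2*53 + 49)/(-1422 - 64) = (106 + 49)/(-1486) = 155*(-1/1486) = -155/1486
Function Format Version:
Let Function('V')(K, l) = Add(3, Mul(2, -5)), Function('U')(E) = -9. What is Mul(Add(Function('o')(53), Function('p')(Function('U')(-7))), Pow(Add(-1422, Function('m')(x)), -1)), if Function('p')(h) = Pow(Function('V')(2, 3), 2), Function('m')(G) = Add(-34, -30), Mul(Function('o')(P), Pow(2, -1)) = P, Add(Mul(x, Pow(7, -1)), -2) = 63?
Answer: Rational(-155, 1486) ≈ -0.10431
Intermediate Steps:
x = 455 (x = Add(14, Mul(7, 63)) = Add(14, 441) = 455)
Function('o')(P) = Mul(2, P)
Function('V')(K, l) = -7 (Function('V')(K, l) = Add(3, -10) = -7)
Function('m')(G) = -64
Function('p')(h) = 49 (Function('p')(h) = Pow(-7, 2) = 49)
Mul(Add(Function('o')(53), Function('p')(Function('U')(-7))), Pow(Add(-1422, Function('m')(x)), -1)) = Mul(Add(Mul(2, 53), 49), Pow(Add(-1422, -64), -1)) = Mul(Add(106, 49), Pow(-1486, -1)) = Mul(155, Rational(-1, 1486)) = Rational(-155, 1486)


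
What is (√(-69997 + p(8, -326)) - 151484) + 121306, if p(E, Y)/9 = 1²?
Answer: -30178 + 2*I*√17497 ≈ -30178.0 + 264.55*I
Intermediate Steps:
p(E, Y) = 9 (p(E, Y) = 9*1² = 9*1 = 9)
(√(-69997 + p(8, -326)) - 151484) + 121306 = (√(-69997 + 9) - 151484) + 121306 = (√(-69988) - 151484) + 121306 = (2*I*√17497 - 151484) + 121306 = (-151484 + 2*I*√17497) + 121306 = -30178 + 2*I*√17497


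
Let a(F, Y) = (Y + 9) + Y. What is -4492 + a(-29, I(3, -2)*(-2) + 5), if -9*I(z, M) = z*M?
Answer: -13427/3 ≈ -4475.7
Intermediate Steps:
I(z, M) = -M*z/9 (I(z, M) = -z*M/9 = -M*z/9)
a(F, Y) = 9 + 2*Y (a(F, Y) = (9 + Y) + Y = 9 + 2*Y)
-4492 + a(-29, I(3, -2)*(-2) + 5) = -4492 + (9 + 2*(-⅑*(-2)*3*(-2) + 5)) = -4492 + (9 + 2*((⅔)*(-2) + 5)) = -4492 + (9 + 2*(-4/3 + 5)) = -4492 + (9 + 2*(11/3)) = -4492 + (9 + 22/3) = -4492 + 49/3 = -13427/3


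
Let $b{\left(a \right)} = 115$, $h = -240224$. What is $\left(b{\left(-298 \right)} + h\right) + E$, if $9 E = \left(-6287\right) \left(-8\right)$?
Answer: $- \frac{2110685}{9} \approx -2.3452 \cdot 10^{5}$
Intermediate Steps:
$E = \frac{50296}{9}$ ($E = \frac{\left(-6287\right) \left(-8\right)}{9} = \frac{1}{9} \cdot 50296 = \frac{50296}{9} \approx 5588.4$)
$\left(b{\left(-298 \right)} + h\right) + E = \left(115 - 240224\right) + \frac{50296}{9} = -240109 + \frac{50296}{9} = - \frac{2110685}{9}$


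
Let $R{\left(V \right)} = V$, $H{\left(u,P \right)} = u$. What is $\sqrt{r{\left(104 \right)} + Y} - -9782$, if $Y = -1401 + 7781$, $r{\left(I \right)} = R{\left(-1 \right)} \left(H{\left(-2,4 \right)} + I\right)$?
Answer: $9782 + \sqrt{6278} \approx 9861.2$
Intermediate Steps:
$r{\left(I \right)} = 2 - I$ ($r{\left(I \right)} = - (-2 + I) = 2 - I$)
$Y = 6380$
$\sqrt{r{\left(104 \right)} + Y} - -9782 = \sqrt{\left(2 - 104\right) + 6380} - -9782 = \sqrt{\left(2 - 104\right) + 6380} + 9782 = \sqrt{-102 + 6380} + 9782 = \sqrt{6278} + 9782 = 9782 + \sqrt{6278}$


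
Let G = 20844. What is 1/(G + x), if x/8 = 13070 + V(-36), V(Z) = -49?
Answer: 1/125012 ≈ 7.9992e-6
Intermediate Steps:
x = 104168 (x = 8*(13070 - 49) = 8*13021 = 104168)
1/(G + x) = 1/(20844 + 104168) = 1/125012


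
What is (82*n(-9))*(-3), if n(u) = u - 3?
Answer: 2952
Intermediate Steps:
n(u) = -3 + u
(82*n(-9))*(-3) = (82*(-3 - 9))*(-3) = (82*(-12))*(-3) = -984*(-3) = 2952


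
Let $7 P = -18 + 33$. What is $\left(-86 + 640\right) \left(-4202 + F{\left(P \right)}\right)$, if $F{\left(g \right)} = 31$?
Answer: $-2310734$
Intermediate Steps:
$P = \frac{15}{7}$ ($P = \frac{-18 + 33}{7} = \frac{1}{7} \cdot 15 = \frac{15}{7} \approx 2.1429$)
$\left(-86 + 640\right) \left(-4202 + F{\left(P \right)}\right) = \left(-86 + 640\right) \left(-4202 + 31\right) = 554 \left(-4171\right) = -2310734$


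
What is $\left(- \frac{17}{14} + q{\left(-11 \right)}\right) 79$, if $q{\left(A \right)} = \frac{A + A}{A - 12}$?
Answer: $- \frac{6557}{322} \approx -20.363$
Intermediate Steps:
$q{\left(A \right)} = \frac{2 A}{-12 + A}$
$\left(- \frac{17}{14} + q{\left(-11 \right)}\right) 79 = \left(- \frac{17}{14} + 2 \left(-11\right) \frac{1}{-12 - 11}\right) 79 = \left(\left(-17\right) \frac{1}{14} + 2 \left(-11\right) \frac{1}{-23}\right) 79 = \left(- \frac{17}{14} + 2 \left(-11\right) \left(- \frac{1}{23}\right)\right) 79 = \left(- \frac{17}{14} + \frac{22}{23}\right) 79 = \left(- \frac{83}{322}\right) 79 = - \frac{6557}{322}$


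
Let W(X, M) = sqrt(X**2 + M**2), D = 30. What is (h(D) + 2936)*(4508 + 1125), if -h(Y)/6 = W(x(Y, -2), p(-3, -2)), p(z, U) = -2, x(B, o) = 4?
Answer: 16538488 - 67596*sqrt(5) ≈ 1.6387e+7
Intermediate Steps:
W(X, M) = sqrt(M**2 + X**2)
h(Y) = -12*sqrt(5) (h(Y) = -6*sqrt((-2)**2 + 4**2) = -6*sqrt(4 + 16) = -12*sqrt(5))
(h(D) + 2936)*(4508 + 1125) = (-12*sqrt(5) + 2936)*(4508 + 1125) = (2936 - 12*sqrt(5))*5633 = 16538488 - 67596*sqrt(5)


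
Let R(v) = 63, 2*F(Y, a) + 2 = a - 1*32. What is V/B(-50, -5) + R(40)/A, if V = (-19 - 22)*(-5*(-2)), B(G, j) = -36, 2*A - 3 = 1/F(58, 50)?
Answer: 23269/450 ≈ 51.709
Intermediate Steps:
F(Y, a) = -17 + a/2 (F(Y, a) = -1 + (a - 1*32)/2 = -1 + (a - 32)/2 = -1 + (-32 + a)/2 = -1 + (-16 + a/2) = -17 + a/2)
A = 25/16 (A = 3/2 + 1/(2*(-17 + (1/2)*50)) = 3/2 + 1/(2*(-17 + 25)) = 3/2 + (1/2)/8 = 3/2 + (1/2)*(1/8) = 3/2 + 1/16 = 25/16 ≈ 1.5625)
V = -410 (V = -41*10 = -410)
V/B(-50, -5) + R(40)/A = -410/(-36) + 63/(25/16) = -410*(-1/36) + 63*(16/25) = 205/18 + 1008/25 = 23269/450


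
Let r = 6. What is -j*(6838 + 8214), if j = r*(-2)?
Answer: 180624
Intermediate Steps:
j = -12 (j = 6*(-2) = -12)
-j*(6838 + 8214) = -(-12)*(6838 + 8214) = -(-12)*15052 = -1*(-180624) = 180624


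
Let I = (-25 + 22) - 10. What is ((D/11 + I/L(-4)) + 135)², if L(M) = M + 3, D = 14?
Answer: 2696164/121 ≈ 22282.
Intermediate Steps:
I = -13 (I = -3 - 10 = -13)
L(M) = 3 + M
((D/11 + I/L(-4)) + 135)² = ((14/11 - 13/(3 - 4)) + 135)² = ((14*(1/11) - 13/(-1)) + 135)² = ((14/11 - 13*(-1)) + 135)² = ((14/11 + 13) + 135)² = (157/11 + 135)² = (1642/11)² = 2696164/121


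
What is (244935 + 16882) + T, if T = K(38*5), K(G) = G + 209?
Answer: 262216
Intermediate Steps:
K(G) = 209 + G
T = 399 (T = 209 + 38*5 = 209 + 190 = 399)
(244935 + 16882) + T = (244935 + 16882) + 399 = 261817 + 399 = 262216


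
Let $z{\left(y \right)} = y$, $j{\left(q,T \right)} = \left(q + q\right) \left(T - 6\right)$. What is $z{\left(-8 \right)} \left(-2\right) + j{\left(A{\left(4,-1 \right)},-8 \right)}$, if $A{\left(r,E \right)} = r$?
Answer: $-96$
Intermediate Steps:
$j{\left(q,T \right)} = 2 q \left(-6 + T\right)$
$z{\left(-8 \right)} \left(-2\right) + j{\left(A{\left(4,-1 \right)},-8 \right)} = \left(-8\right) \left(-2\right) + 2 \cdot 4 \left(-6 - 8\right) = 16 + 2 \cdot 4 \left(-14\right) = 16 - 112 = -96$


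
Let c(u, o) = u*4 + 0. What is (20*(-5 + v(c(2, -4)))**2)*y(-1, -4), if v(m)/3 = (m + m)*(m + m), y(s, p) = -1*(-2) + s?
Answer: 11643380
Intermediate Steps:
c(u, o) = 4*u (c(u, o) = 4*u + 0 = 4*u)
y(s, p) = 2 + s
v(m) = 12*m**2 (v(m) = 3*((m + m)*(m + m)) = 3*((2*m)*(2*m)) = 3*(4*m**2) = 12*m**2)
(20*(-5 + v(c(2, -4)))**2)*y(-1, -4) = (20*(-5 + 12*(4*2)**2)**2)*(2 - 1) = (20*(-5 + 12*8**2)**2)*1 = (20*(-5 + 12*64)**2)*1 = (20*(-5 + 768)**2)*1 = (20*763**2)*1 = (20*582169)*1 = 11643380*1 = 11643380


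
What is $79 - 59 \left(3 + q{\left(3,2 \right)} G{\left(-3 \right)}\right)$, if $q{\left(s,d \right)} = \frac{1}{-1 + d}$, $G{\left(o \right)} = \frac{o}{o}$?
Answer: $-157$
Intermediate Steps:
$G{\left(o \right)} = 1$
$79 - 59 \left(3 + q{\left(3,2 \right)} G{\left(-3 \right)}\right) = 79 - 59 \left(3 + \frac{1}{-1 + 2} \cdot 1\right) = 79 - 59 \left(3 + 1^{-1} \cdot 1\right) = 79 - 59 \left(3 + 1 \cdot 1\right) = 79 - 59 \left(3 + 1\right) = 79 - 236 = -157$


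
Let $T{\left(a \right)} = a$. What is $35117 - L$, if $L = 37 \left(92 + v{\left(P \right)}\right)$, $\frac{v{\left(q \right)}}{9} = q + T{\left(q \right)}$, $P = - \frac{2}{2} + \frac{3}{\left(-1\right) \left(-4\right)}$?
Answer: $\frac{63759}{2} \approx 31880.0$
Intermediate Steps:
$P = - \frac{1}{4}$ ($P = \left(-2\right) \frac{1}{2} + \frac{3}{4} = -1 + 3 \cdot \frac{1}{4} = -1 + \frac{3}{4} = - \frac{1}{4} \approx -0.25$)
$v{\left(q \right)} = 18 q$ ($v{\left(q \right)} = 9 \left(q + q\right) = 9 \cdot 2 q = 18 q$)
$L = \frac{6475}{2}$ ($L = 37 \left(92 + 18 \left(- \frac{1}{4}\right)\right) = 37 \left(92 - \frac{9}{2}\right) = 37 \cdot \frac{175}{2} = \frac{6475}{2} \approx 3237.5$)
$35117 - L = 35117 - \frac{6475}{2} = \frac{63759}{2}$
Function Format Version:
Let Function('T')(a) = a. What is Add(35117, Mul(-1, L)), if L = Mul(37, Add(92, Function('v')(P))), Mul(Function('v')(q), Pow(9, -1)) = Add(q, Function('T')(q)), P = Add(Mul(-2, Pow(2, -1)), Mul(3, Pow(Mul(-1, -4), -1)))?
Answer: Rational(63759, 2) ≈ 31880.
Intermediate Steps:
P = Rational(-1, 4) (P = Add(Mul(-2, Rational(1, 2)), Mul(3, Pow(4, -1))) = Add(-1, Mul(3, Rational(1, 4))) = Add(-1, Rational(3, 4)) = Rational(-1, 4) ≈ -0.25000)
Function('v')(q) = Mul(18, q) (Function('v')(q) = Mul(9, Add(q, q)) = Mul(9, Mul(2, q)) = Mul(18, q))
L = Rational(6475, 2) (L = Mul(37, Add(92, Mul(18, Rational(-1, 4)))) = Mul(37, Add(92, Rational(-9, 2))) = Mul(37, Rational(175, 2)) = Rational(6475, 2) ≈ 3237.5)
Add(35117, Mul(-1, L)) = Add(35117, Mul(-1, Rational(6475, 2))) = Add(35117, Rational(-6475, 2)) = Rational(63759, 2)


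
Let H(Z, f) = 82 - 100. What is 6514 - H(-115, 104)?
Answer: 6532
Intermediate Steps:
H(Z, f) = -18
6514 - H(-115, 104) = 6514 - 1*(-18) = 6514 + 18 = 6532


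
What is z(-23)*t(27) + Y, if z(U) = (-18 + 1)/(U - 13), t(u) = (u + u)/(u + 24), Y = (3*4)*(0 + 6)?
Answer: 145/2 ≈ 72.500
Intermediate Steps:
Y = 72 (Y = 12*6 = 72)
t(u) = 2*u/(24 + u) (t(u) = (2*u)/(24 + u) = 2*u/(24 + u))
z(U) = -17/(-13 + U)
z(-23)*t(27) + Y = (-17/(-13 - 23))*(2*27/(24 + 27)) + 72 = (-17/(-36))*(2*27/51) + 72 = (-17*(-1/36))*(2*27*(1/51)) + 72 = (17/36)*(18/17) + 72 = ½ + 72 = 145/2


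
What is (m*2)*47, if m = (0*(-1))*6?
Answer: 0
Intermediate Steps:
m = 0 (m = 0*6 = 0)
(m*2)*47 = (0*2)*47 = 0*47 = 0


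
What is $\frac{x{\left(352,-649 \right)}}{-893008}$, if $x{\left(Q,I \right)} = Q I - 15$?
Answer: $\frac{228463}{893008} \approx 0.25584$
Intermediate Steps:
$x{\left(Q,I \right)} = -15 + I Q$ ($x{\left(Q,I \right)} = I Q - 15 = -15 + I Q$)
$\frac{x{\left(352,-649 \right)}}{-893008} = \frac{-15 - 228448}{-893008} = \left(-15 - 228448\right) \left(- \frac{1}{893008}\right) = \left(-228463\right) \left(- \frac{1}{893008}\right) = \frac{228463}{893008}$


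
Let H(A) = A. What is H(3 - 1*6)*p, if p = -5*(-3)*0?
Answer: 0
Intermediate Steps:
p = 0 (p = 15*0 = 0)
H(3 - 1*6)*p = (3 - 1*6)*0 = (3 - 6)*0 = -3*0 = 0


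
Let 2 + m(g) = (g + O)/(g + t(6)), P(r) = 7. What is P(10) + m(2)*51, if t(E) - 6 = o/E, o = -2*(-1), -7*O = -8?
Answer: -13259/175 ≈ -75.766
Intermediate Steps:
O = 8/7 (O = -1/7*(-8) = 8/7 ≈ 1.1429)
o = 2
t(E) = 6 + 2/E
m(g) = -2 + (8/7 + g)/(19/3 + g) (m(g) = -2 + (g + 8/7)/(g + (6 + 2/6)) = -2 + (8/7 + g)/(g + (6 + 2*(1/6))) = -2 + (8/7 + g)/(g + (6 + 1/3)) = -2 + (8/7 + g)/(g + 19/3) = -2 + (8/7 + g)/(19/3 + g))
P(10) + m(2)*51 = 7 + ((-242 - 21*2)/(7*(19 + 3*2)))*51 = 7 + ((-242 - 42)/(7*(19 + 6)))*51 = 7 + ((1/7)*(-284)/25)*51 = 7 + ((1/7)*(1/25)*(-284))*51 = 7 - 284/175*51 = 7 - 14484/175 = -13259/175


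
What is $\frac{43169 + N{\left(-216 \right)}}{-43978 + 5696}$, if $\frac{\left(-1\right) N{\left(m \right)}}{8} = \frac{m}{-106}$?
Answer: $- \frac{2287093}{2028946} \approx -1.1272$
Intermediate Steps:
$N{\left(m \right)} = \frac{4 m}{53}$ ($N{\left(m \right)} = - 8 \frac{m}{-106} = - 8 m \left(- \frac{1}{106}\right) = - 8 \left(- \frac{m}{106}\right) = \frac{4 m}{53}$)
$\frac{43169 + N{\left(-216 \right)}}{-43978 + 5696} = \frac{43169 + \frac{4}{53} \left(-216\right)}{-43978 + 5696} = \frac{43169 - \frac{864}{53}}{-38282} = \frac{2287093}{53} \left(- \frac{1}{38282}\right) = - \frac{2287093}{2028946}$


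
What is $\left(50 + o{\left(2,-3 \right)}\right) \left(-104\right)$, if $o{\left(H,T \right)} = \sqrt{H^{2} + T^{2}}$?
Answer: $-5200 - 104 \sqrt{13} \approx -5575.0$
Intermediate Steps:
$\left(50 + o{\left(2,-3 \right)}\right) \left(-104\right) = \left(50 + \sqrt{2^{2} + \left(-3\right)^{2}}\right) \left(-104\right) = \left(50 + \sqrt{4 + 9}\right) \left(-104\right) = \left(50 + \sqrt{13}\right) \left(-104\right) = -5200 - 104 \sqrt{13}$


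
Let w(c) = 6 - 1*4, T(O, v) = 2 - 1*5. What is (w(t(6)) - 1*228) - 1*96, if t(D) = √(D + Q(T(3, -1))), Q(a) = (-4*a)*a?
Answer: -322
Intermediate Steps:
T(O, v) = -3 (T(O, v) = 2 - 5 = -3)
Q(a) = -4*a²
t(D) = √(-36 + D) (t(D) = √(D - 4*(-3)²) = √(D - 4*9) = √(D - 36) = √(-36 + D))
w(c) = 2 (w(c) = 6 - 4 = 2)
(w(t(6)) - 1*228) - 1*96 = (2 - 1*228) - 1*96 = (2 - 228) - 96 = -226 - 96 = -322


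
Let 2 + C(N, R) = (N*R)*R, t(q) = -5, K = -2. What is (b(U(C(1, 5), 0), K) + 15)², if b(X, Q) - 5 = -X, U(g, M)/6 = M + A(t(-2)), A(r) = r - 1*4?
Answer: 5476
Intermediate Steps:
C(N, R) = -2 + N*R² (C(N, R) = -2 + (N*R)*R = -2 + N*R²)
A(r) = -4 + r (A(r) = r - 4 = -4 + r)
U(g, M) = -54 + 6*M (U(g, M) = 6*(M + (-4 - 5)) = 6*(M - 9) = 6*(-9 + M) = -54 + 6*M)
b(X, Q) = 5 - X
(b(U(C(1, 5), 0), K) + 15)² = ((5 - (-54 + 6*0)) + 15)² = ((5 - (-54 + 0)) + 15)² = ((5 - 1*(-54)) + 15)² = ((5 + 54) + 15)² = (59 + 15)² = 74² = 5476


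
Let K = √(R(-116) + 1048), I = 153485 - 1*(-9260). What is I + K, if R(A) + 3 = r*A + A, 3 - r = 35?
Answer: 162745 + √4641 ≈ 1.6281e+5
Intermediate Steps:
r = -32 (r = 3 - 1*35 = 3 - 35 = -32)
R(A) = -3 - 31*A (R(A) = -3 + (-32*A + A) = -3 - 31*A)
I = 162745 (I = 153485 + 9260 = 162745)
K = √4641 (K = √((-3 - 31*(-116)) + 1048) = √((-3 + 3596) + 1048) = √(3593 + 1048) = √4641 ≈ 68.125)
I + K = 162745 + √4641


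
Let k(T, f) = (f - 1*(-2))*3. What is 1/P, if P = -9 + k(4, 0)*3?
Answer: ⅑ ≈ 0.11111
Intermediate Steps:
k(T, f) = 6 + 3*f (k(T, f) = (f + 2)*3 = (2 + f)*3 = 6 + 3*f)
P = 9 (P = -9 + (6 + 3*0)*3 = -9 + (6 + 0)*3 = -9 + 6*3 = -9 + 18 = 9)
1/P = 1/9 = ⅑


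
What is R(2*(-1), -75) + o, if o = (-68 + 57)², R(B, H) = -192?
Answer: -71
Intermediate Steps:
o = 121 (o = (-11)² = 121)
R(2*(-1), -75) + o = -192 + 121 = -71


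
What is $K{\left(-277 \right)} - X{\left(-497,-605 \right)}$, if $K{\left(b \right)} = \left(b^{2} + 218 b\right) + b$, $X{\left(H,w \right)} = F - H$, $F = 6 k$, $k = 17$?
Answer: $15467$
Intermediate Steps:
$F = 102$ ($F = 6 \cdot 17 = 102$)
$X{\left(H,w \right)} = 102 - H$
$K{\left(b \right)} = b^{2} + 219 b$
$K{\left(-277 \right)} - X{\left(-497,-605 \right)} = - 277 \left(219 - 277\right) - \left(102 - -497\right) = \left(-277\right) \left(-58\right) - \left(102 + 497\right) = 16066 - 599 = 15467$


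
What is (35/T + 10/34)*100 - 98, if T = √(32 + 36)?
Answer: -1166/17 + 1750*√17/17 ≈ 355.85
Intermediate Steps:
T = 2*√17 (T = √68 = 2*√17 ≈ 8.2462)
(35/T + 10/34)*100 - 98 = (35/((2*√17)) + 10/34)*100 - 98 = (35*(√17/34) + 10*(1/34))*100 - 98 = (35*√17/34 + 5/17)*100 - 98 = (5/17 + 35*√17/34)*100 - 98 = (500/17 + 1750*√17/17) - 98 = -1166/17 + 1750*√17/17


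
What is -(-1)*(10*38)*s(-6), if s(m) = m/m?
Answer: 380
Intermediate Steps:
s(m) = 1
-(-1)*(10*38)*s(-6) = -(-1)*(10*38)*1 = -(-1)*380*1 = -(-1)*380 = -1*(-380) = 380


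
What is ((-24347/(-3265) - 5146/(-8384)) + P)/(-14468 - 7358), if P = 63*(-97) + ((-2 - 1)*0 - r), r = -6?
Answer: 11921134133/42675691840 ≈ 0.27934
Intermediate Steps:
P = -6105 (P = 63*(-97) + ((-2 - 1)*0 - 1*(-6)) = -6111 + (-3*0 + 6) = -6111 + (0 + 6) = -6111 + 6 = -6105)
((-24347/(-3265) - 5146/(-8384)) + P)/(-14468 - 7358) = ((-24347/(-3265) - 5146/(-8384)) - 6105)/(-14468 - 7358) = ((-24347*(-1/3265) - 5146*(-1/8384)) - 6105)/(-21826) = ((24347/3265 + 2573/4192) - 6105)*(-1/21826) = (110463469/13686880 - 6105)*(-1/21826) = -83447938931/13686880*(-1/21826) = 11921134133/42675691840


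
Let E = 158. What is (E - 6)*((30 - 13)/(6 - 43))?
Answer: -2584/37 ≈ -69.838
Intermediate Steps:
(E - 6)*((30 - 13)/(6 - 43)) = (158 - 6)*((30 - 13)/(6 - 43)) = 152*(17/(-37)) = 152*(17*(-1/37)) = 152*(-17/37) = -2584/37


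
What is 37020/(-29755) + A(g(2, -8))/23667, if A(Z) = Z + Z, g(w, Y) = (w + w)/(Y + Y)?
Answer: -350466887/281684634 ≈ -1.2442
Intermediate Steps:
g(w, Y) = w/Y (g(w, Y) = (2*w)/((2*Y)) = (2*w)*(1/(2*Y)) = w/Y)
A(Z) = 2*Z
37020/(-29755) + A(g(2, -8))/23667 = 37020/(-29755) + (2*(2/(-8)))/23667 = 37020*(-1/29755) + (2*(2*(-⅛)))*(1/23667) = -7404/5951 + (2*(-¼))*(1/23667) = -7404/5951 - ½*1/23667 = -7404/5951 - 1/47334 = -350466887/281684634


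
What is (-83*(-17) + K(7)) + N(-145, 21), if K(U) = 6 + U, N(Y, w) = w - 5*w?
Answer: 1340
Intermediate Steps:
N(Y, w) = -4*w
(-83*(-17) + K(7)) + N(-145, 21) = (-83*(-17) + (6 + 7)) - 4*21 = (1411 + 13) - 84 = 1424 - 84 = 1340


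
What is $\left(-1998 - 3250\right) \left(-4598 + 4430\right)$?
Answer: $881664$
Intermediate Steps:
$\left(-1998 - 3250\right) \left(-4598 + 4430\right) = \left(-5248\right) \left(-168\right) = 881664$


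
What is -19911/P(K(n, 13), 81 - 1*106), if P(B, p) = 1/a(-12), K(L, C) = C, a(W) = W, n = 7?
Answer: 238932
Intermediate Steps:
P(B, p) = -1/12 (P(B, p) = 1/(-12) = -1/12)
-19911/P(K(n, 13), 81 - 1*106) = -19911/(-1/12) = -19911*(-12) = 238932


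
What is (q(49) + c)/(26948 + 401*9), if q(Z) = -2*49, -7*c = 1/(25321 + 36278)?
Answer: -42256915/13175964501 ≈ -0.0032071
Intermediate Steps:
c = -1/431193 (c = -1/(7*(25321 + 36278)) = -⅐/61599 = -⅐*1/61599 = -1/431193 ≈ -2.3191e-6)
q(Z) = -98
(q(49) + c)/(26948 + 401*9) = (-98 - 1/431193)/(26948 + 401*9) = -42256915/(431193*(26948 + 3609)) = -42256915/431193/30557 = -42256915/431193*1/30557 = -42256915/13175964501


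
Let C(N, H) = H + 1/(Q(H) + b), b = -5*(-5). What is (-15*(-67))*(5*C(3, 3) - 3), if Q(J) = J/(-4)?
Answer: 1189920/97 ≈ 12267.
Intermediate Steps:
Q(J) = -J/4 (Q(J) = J*(-1/4) = -J/4)
b = 25
C(N, H) = H + 1/(25 - H/4) (C(N, H) = H + 1/(-H/4 + 25) = H + 1/(25 - H/4))
(-15*(-67))*(5*C(3, 3) - 3) = (-15*(-67))*(5*((-4 + 3**2 - 100*3)/(-100 + 3)) - 3) = 1005*(5*((-4 + 9 - 300)/(-97)) - 3) = 1005*(5*(-1/97*(-295)) - 3) = 1005*(5*(295/97) - 3) = 1005*(1475/97 - 3) = 1005*(1184/97) = 1189920/97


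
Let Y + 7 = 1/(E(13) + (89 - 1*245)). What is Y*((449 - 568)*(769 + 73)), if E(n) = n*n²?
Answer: 1431428628/2041 ≈ 7.0134e+5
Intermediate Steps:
E(n) = n³
Y = -14286/2041 (Y = -7 + 1/(13³ + (89 - 1*245)) = -7 + 1/(2197 + (89 - 245)) = -7 + 1/(2197 - 156) = -7 + 1/2041 = -14286/2041 ≈ -6.9995)
Y*((449 - 568)*(769 + 73)) = -14286*(449 - 568)*(769 + 73)/2041 = -(-1700034)*842/2041 = -14286/2041*(-100198) = 1431428628/2041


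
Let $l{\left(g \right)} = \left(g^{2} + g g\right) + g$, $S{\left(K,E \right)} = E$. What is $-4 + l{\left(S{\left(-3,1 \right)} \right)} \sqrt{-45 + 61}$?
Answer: $8$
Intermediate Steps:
$l{\left(g \right)} = g + 2 g^{2}$ ($l{\left(g \right)} = \left(g^{2} + g^{2}\right) + g = 2 g^{2} + g = g + 2 g^{2}$)
$-4 + l{\left(S{\left(-3,1 \right)} \right)} \sqrt{-45 + 61} = -4 + 1 \left(1 + 2 \cdot 1\right) \sqrt{-45 + 61} = -4 + 1 \left(1 + 2\right) \sqrt{16} = -4 + 1 \cdot 3 \cdot 4 = -4 + 3 \cdot 4 = -4 + 12 = 8$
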